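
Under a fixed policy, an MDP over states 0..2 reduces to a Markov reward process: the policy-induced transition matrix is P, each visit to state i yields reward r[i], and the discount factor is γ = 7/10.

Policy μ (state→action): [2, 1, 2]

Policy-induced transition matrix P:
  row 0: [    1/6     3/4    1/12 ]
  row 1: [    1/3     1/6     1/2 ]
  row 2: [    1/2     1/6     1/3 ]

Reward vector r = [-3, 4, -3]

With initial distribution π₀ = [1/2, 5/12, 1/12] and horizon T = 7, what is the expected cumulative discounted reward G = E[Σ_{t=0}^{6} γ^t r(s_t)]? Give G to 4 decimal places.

G = -0.7186

t=0: π = [0.5000, 0.4167, 0.0833], E[r] = -0.0833, γ^t·E[r] = -0.083333, running G = -0.083333
t=1: π = [0.2639, 0.4583, 0.2778], E[r] = 0.2083, γ^t·E[r] = 0.145833, running G = 0.062500
t=2: π = [0.3356, 0.3206, 0.3438], E[r] = -0.7558, γ^t·E[r] = -0.370336, running G = -0.307836
t=3: π = [0.3347, 0.3625, 0.3029], E[r] = -0.4628, γ^t·E[r] = -0.158730, running G = -0.466566
t=4: π = [0.3280, 0.3619, 0.3101], E[r] = -0.4667, γ^t·E[r] = -0.112057, running G = -0.578622
t=5: π = [0.3303, 0.3580, 0.3116], E[r] = -0.4939, γ^t·E[r] = -0.083007, running G = -0.661629
t=6: π = [0.3302, 0.3594, 0.3104], E[r] = -0.4844, γ^t·E[r] = -0.056994, running G = -0.718624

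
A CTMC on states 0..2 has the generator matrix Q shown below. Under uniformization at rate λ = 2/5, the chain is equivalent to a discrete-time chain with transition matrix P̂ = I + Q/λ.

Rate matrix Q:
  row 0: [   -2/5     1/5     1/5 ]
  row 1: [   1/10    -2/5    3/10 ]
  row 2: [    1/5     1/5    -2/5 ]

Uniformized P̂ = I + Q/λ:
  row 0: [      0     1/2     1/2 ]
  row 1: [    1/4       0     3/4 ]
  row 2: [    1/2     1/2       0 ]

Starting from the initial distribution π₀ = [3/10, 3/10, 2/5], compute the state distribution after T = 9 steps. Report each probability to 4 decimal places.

t=0: π = [0.3000, 0.3000, 0.4000]
t=1: π = [0.2750, 0.3500, 0.3750]
t=2: π = [0.2750, 0.3250, 0.4000]
t=3: π = [0.2813, 0.3375, 0.3813]
t=4: π = [0.2750, 0.3313, 0.3938]
t=5: π = [0.2797, 0.3344, 0.3859]
t=6: π = [0.2766, 0.3328, 0.3906]
t=7: π = [0.2785, 0.3336, 0.3879]
t=8: π = [0.2773, 0.3332, 0.3895]
t=9: π = [0.2780, 0.3334, 0.3886]

π = [0.2780, 0.3334, 0.3886]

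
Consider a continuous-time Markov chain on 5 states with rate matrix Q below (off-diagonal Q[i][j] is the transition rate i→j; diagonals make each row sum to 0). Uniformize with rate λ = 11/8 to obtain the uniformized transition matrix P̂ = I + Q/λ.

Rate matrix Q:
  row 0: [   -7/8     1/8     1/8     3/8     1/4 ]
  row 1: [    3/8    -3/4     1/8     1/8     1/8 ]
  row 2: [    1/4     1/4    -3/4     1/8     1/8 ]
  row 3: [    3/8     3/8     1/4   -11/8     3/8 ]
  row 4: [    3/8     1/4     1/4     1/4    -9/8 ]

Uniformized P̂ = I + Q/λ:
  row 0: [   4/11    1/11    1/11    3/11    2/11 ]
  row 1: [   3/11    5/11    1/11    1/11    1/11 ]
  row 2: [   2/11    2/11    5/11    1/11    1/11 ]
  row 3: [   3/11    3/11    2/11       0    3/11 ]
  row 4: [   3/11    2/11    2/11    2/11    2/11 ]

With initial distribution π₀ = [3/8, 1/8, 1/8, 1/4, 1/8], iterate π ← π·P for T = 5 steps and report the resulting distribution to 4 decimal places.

t=0: π = [0.3750, 0.1250, 0.1250, 0.2500, 0.1250]
t=1: π = [0.2955, 0.2045, 0.1705, 0.1477, 0.1818]
t=2: π = [0.2841, 0.2242, 0.1829, 0.1477, 0.1612]
t=3: π = [0.2819, 0.2306, 0.1855, 0.1438, 0.1582]
t=4: π = [0.2815, 0.2321, 0.1858, 0.1435, 0.1571]
t=5: π = [0.2814, 0.2326, 0.1858, 0.1433, 0.1569]

π = [0.2814, 0.2326, 0.1858, 0.1433, 0.1569]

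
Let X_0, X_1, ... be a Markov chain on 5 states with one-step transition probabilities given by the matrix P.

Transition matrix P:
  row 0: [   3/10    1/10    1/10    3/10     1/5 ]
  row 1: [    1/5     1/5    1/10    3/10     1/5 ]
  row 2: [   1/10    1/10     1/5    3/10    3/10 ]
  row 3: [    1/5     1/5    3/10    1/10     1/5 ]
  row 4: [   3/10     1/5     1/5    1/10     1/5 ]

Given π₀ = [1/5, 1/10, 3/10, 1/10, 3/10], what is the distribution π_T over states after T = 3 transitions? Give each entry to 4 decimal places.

π = [0.2260, 0.1588, 0.1823, 0.2144, 0.2185]

t=0: π = [0.2000, 0.1000, 0.3000, 0.1000, 0.3000]
t=1: π = [0.2200, 0.1500, 0.1800, 0.2200, 0.2300]
t=2: π = [0.2270, 0.1600, 0.1850, 0.2100, 0.2180]
t=3: π = [0.2260, 0.1588, 0.1823, 0.2144, 0.2185]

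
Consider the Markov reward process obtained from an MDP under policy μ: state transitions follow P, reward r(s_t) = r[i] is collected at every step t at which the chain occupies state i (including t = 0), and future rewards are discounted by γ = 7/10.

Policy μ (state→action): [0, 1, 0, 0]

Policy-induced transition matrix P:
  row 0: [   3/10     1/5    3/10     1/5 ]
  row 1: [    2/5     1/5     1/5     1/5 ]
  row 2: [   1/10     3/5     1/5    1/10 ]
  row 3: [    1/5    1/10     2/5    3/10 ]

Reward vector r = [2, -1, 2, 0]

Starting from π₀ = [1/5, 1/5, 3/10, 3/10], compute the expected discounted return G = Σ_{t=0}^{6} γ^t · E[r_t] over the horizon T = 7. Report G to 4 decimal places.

G = 2.3301

t=0: π = [0.2000, 0.2000, 0.3000, 0.3000], E[r] = 0.8000, γ^t·E[r] = 0.800000, running G = 0.800000
t=1: π = [0.2300, 0.2900, 0.2800, 0.2000], E[r] = 0.7300, γ^t·E[r] = 0.511000, running G = 1.311000
t=2: π = [0.2530, 0.2920, 0.2630, 0.1920], E[r] = 0.7400, γ^t·E[r] = 0.362600, running G = 1.673600
t=3: π = [0.2574, 0.2860, 0.2637, 0.1929], E[r] = 0.7562, γ^t·E[r] = 0.259377, running G = 1.932977
t=4: π = [0.2566, 0.2862, 0.2643, 0.1929], E[r] = 0.7556, γ^t·E[r] = 0.181417, running G = 2.114394
t=5: π = [0.2565, 0.2864, 0.2642, 0.1929], E[r] = 0.7550, γ^t·E[r] = 0.126888, running G = 2.241282
t=6: π = [0.2565, 0.2864, 0.2642, 0.1929], E[r] = 0.7550, γ^t·E[r] = 0.088830, running G = 2.330112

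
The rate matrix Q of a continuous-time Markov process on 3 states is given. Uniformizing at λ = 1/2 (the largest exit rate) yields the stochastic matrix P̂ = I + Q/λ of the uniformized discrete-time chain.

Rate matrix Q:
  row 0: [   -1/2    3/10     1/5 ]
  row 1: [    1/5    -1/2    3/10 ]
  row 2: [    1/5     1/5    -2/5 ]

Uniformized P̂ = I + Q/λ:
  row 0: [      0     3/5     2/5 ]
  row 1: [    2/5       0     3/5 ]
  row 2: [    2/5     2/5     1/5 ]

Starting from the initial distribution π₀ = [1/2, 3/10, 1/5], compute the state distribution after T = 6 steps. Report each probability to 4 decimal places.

π = [0.2866, 0.3238, 0.3896]

t=0: π = [0.5000, 0.3000, 0.2000]
t=1: π = [0.2000, 0.3800, 0.4200]
t=2: π = [0.3200, 0.2880, 0.3920]
t=3: π = [0.2720, 0.3488, 0.3792]
t=4: π = [0.2912, 0.3149, 0.3939]
t=5: π = [0.2835, 0.3323, 0.3842]
t=6: π = [0.2866, 0.3238, 0.3896]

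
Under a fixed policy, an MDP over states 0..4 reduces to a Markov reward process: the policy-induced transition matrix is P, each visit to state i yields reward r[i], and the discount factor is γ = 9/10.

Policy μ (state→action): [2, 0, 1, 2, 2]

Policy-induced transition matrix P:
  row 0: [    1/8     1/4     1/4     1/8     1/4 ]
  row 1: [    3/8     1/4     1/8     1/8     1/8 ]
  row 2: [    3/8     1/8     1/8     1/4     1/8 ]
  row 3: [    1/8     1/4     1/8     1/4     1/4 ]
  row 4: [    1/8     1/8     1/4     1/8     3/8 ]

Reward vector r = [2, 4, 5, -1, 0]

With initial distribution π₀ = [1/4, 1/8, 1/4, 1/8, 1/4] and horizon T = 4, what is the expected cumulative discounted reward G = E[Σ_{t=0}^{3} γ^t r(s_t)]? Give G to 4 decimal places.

t=0: π = [0.2500, 0.1250, 0.2500, 0.1250, 0.2500], E[r] = 2.1250, γ^t·E[r] = 2.125000, running G = 2.125000
t=1: π = [0.2188, 0.1875, 0.1875, 0.1719, 0.2344], E[r] = 1.9531, γ^t·E[r] = 1.757813, running G = 3.882813
t=2: π = [0.2188, 0.1973, 0.1816, 0.1699, 0.2324], E[r] = 1.9648, γ^t·E[r] = 1.591523, running G = 5.474336
t=3: π = [0.2197, 0.1982, 0.1814, 0.1689, 0.2317], E[r] = 1.9705, γ^t·E[r] = 1.436465, running G = 6.910801

G = 6.9108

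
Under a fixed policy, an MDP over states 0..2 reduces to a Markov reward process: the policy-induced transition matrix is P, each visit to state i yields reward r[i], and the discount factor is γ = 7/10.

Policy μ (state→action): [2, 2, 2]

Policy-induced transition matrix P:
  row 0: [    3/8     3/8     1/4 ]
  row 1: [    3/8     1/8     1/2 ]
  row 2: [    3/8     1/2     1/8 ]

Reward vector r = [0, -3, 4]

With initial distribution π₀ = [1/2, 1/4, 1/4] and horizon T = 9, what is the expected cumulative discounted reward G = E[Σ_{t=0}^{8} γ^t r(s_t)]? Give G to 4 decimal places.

G = 0.6196

t=0: π = [0.5000, 0.2500, 0.2500], E[r] = 0.2500, γ^t·E[r] = 0.250000, running G = 0.250000
t=1: π = [0.3750, 0.3438, 0.2813], E[r] = 0.0938, γ^t·E[r] = 0.065625, running G = 0.315625
t=2: π = [0.3750, 0.3242, 0.3008], E[r] = 0.2305, γ^t·E[r] = 0.112930, running G = 0.428555
t=3: π = [0.3750, 0.3315, 0.2935], E[r] = 0.1792, γ^t·E[r] = 0.061465, running G = 0.490020
t=4: π = [0.3750, 0.3288, 0.2962], E[r] = 0.1984, γ^t·E[r] = 0.047642, running G = 0.537662
t=5: π = [0.3750, 0.3298, 0.2952], E[r] = 0.1912, γ^t·E[r] = 0.032138, running G = 0.569800
t=6: π = [0.3750, 0.3294, 0.2956], E[r] = 0.1939, γ^t·E[r] = 0.022814, running G = 0.592614
t=7: π = [0.3750, 0.3296, 0.2954], E[r] = 0.1929, γ^t·E[r] = 0.015887, running G = 0.608501
t=8: π = [0.3750, 0.3295, 0.2955], E[r] = 0.1933, γ^t·E[r] = 0.011143, running G = 0.619643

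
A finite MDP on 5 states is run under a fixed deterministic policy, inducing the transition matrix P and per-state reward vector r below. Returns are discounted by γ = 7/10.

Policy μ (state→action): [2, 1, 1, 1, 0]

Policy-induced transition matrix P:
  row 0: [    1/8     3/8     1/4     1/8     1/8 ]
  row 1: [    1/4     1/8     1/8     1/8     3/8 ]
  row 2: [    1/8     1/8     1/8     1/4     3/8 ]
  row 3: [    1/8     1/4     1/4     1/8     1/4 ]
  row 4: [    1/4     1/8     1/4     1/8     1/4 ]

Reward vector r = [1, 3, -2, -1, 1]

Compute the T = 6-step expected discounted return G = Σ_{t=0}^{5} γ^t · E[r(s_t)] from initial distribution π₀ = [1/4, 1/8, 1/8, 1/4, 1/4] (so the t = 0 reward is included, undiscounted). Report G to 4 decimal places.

G = 1.3171

t=0: π = [0.2500, 0.1250, 0.1250, 0.2500, 0.2500], E[r] = 0.3750, γ^t·E[r] = 0.375000, running G = 0.375000
t=1: π = [0.1719, 0.2188, 0.2188, 0.1406, 0.2500], E[r] = 0.5000, γ^t·E[r] = 0.350000, running G = 0.725000
t=2: π = [0.1836, 0.1855, 0.1953, 0.1523, 0.2832], E[r] = 0.4805, γ^t·E[r] = 0.235430, running G = 0.960430
t=3: π = [0.1836, 0.1899, 0.2024, 0.1494, 0.2747], E[r] = 0.4739, γ^t·E[r] = 0.162540, running G = 1.122969
t=4: π = [0.1831, 0.1896, 0.2010, 0.1503, 0.2761], E[r] = 0.4757, γ^t·E[r] = 0.114210, running G = 1.237180
t=5: π = [0.1832, 0.1896, 0.2012, 0.1501, 0.2759], E[r] = 0.4753, γ^t·E[r] = 0.079887, running G = 1.317067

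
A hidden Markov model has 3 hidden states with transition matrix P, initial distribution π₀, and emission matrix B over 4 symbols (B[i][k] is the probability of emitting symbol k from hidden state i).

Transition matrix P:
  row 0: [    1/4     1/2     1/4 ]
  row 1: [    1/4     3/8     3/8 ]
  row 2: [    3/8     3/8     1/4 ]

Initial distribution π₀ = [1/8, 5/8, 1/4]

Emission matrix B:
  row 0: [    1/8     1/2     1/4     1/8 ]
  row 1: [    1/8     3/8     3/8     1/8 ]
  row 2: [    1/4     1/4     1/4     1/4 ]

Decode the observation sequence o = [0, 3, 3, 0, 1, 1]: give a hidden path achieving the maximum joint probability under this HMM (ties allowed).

t=0: δ = [1.562e-02, 7.812e-02, 6.250e-02]  (obs o_0=0)
t=1: δ = [2.930e-03, 3.662e-03, 7.324e-03]  ψ = [2, 1, 1]  (obs o_1=3)
t=2: δ = [3.433e-04, 3.433e-04, 4.578e-04]  ψ = [2, 2, 2]  (obs o_2=3)
t=3: δ = [2.146e-05, 2.146e-05, 3.219e-05]  ψ = [2, 0, 1]  (obs o_3=0)
t=4: δ = [6.035e-06, 4.526e-06, 2.012e-06]  ψ = [2, 2, 1]  (obs o_4=1)
t=5: δ = [7.544e-07, 1.132e-06, 4.243e-07]  ψ = [0, 0, 1]  (obs o_5=1)
backtrack: best end state = 1; path = [1, 2, 1, 2, 0, 1]

path = [1, 2, 1, 2, 0, 1]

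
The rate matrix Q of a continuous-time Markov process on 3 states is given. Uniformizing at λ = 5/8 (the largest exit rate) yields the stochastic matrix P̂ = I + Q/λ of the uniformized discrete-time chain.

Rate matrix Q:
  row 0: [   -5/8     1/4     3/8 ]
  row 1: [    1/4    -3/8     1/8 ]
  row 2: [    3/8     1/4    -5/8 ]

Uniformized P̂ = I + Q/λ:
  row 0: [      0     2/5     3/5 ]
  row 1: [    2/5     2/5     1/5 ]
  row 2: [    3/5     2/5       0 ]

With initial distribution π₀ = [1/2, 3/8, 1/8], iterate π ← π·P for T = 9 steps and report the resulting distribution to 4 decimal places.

π = [0.3233, 0.4000, 0.2767]

t=0: π = [0.5000, 0.3750, 0.1250]
t=1: π = [0.2250, 0.4000, 0.3750]
t=2: π = [0.3850, 0.4000, 0.2150]
t=3: π = [0.2890, 0.4000, 0.3110]
t=4: π = [0.3466, 0.4000, 0.2534]
t=5: π = [0.3120, 0.4000, 0.2880]
t=6: π = [0.3328, 0.4000, 0.2672]
t=7: π = [0.3203, 0.4000, 0.2797]
t=8: π = [0.3278, 0.4000, 0.2722]
t=9: π = [0.3233, 0.4000, 0.2767]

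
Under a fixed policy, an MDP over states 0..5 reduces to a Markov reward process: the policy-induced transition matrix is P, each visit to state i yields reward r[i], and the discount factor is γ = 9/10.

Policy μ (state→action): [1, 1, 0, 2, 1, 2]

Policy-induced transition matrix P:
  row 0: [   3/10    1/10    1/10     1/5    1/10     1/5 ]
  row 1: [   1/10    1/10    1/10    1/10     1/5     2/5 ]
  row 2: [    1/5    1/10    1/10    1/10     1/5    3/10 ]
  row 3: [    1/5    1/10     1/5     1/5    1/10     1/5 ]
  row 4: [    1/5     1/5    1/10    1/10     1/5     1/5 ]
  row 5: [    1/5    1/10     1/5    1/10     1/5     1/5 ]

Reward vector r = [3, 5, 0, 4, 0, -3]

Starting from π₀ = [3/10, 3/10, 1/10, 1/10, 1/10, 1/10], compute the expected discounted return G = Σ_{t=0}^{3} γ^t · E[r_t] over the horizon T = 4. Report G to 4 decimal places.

t=0: π = [0.3000, 0.3000, 0.1000, 0.1000, 0.1000, 0.1000], E[r] = 2.5000, γ^t·E[r] = 2.500000, running G = 2.500000
t=1: π = [0.2000, 0.1100, 0.1200, 0.1400, 0.1600, 0.2700], E[r] = 0.9000, γ^t·E[r] = 0.810000, running G = 3.310000
t=2: π = [0.2090, 0.1160, 0.1410, 0.1340, 0.1660, 0.2340], E[r] = 1.0410, γ^t·E[r] = 0.843210, running G = 4.153210
t=3: π = [0.2093, 0.1166, 0.1368, 0.1343, 0.1657, 0.2373], E[r] = 1.0362, γ^t·E[r] = 0.755390, running G = 4.908600

G = 4.9086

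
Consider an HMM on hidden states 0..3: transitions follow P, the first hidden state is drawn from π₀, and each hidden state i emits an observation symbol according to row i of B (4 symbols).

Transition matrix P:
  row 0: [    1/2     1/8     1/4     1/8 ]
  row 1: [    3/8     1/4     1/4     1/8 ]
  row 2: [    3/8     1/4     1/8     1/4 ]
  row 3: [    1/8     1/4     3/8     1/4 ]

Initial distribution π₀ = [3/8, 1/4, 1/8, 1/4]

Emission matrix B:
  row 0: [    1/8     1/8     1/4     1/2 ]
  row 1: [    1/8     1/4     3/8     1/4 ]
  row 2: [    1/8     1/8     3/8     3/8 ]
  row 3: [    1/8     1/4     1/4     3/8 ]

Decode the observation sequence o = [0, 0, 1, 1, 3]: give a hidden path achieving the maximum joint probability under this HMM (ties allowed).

t=0: δ = [4.688e-02, 3.125e-02, 1.562e-02, 3.125e-02]  (obs o_0=0)
t=1: δ = [2.930e-03, 9.766e-04, 1.465e-03, 9.766e-04]  ψ = [0, 1, 0, 3]  (obs o_1=0)
t=2: δ = [1.831e-04, 9.155e-05, 9.155e-05, 9.155e-05]  ψ = [0, 0, 0, 0]  (obs o_2=1)
t=3: δ = [1.144e-05, 5.722e-06, 5.722e-06, 5.722e-06]  ψ = [0, 0, 0, 0]  (obs o_3=1)
t=4: δ = [2.861e-06, 3.576e-07, 1.073e-06, 5.364e-07]  ψ = [0, 0, 0, 0]  (obs o_4=3)
backtrack: best end state = 0; path = [0, 0, 0, 0, 0]

path = [0, 0, 0, 0, 0]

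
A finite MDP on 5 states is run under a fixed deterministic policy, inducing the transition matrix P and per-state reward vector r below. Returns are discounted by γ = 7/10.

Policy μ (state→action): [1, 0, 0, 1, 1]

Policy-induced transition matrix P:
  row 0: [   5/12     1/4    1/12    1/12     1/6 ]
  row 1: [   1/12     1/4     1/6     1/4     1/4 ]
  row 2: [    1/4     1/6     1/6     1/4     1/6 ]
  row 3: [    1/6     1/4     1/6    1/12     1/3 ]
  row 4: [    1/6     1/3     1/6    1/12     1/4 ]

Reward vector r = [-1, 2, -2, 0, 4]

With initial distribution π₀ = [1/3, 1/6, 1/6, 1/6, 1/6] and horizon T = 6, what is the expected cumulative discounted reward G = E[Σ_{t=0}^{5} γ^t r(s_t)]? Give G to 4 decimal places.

G = 2.0880

t=0: π = [0.3333, 0.1667, 0.1667, 0.1667, 0.1667], E[r] = 0.3333, γ^t·E[r] = 0.333333, running G = 0.333333
t=1: π = [0.2500, 0.2500, 0.1389, 0.1389, 0.2222], E[r] = 0.8611, γ^t·E[r] = 0.602778, running G = 0.936111
t=2: π = [0.2199, 0.2569, 0.1458, 0.1481, 0.2292], E[r] = 0.9190, γ^t·E[r] = 0.450301, running G = 1.386412
t=3: π = [0.2124, 0.2569, 0.1483, 0.1505, 0.2319], E[r] = 0.9323, γ^t·E[r] = 0.319776, running G = 1.706188
t=4: π = [0.2107, 0.2570, 0.1490, 0.1509, 0.2325], E[r] = 0.9352, γ^t·E[r] = 0.224538, running G = 1.930726
t=5: π = [0.2103, 0.2570, 0.1491, 0.1510, 0.2326], E[r] = 0.9358, γ^t·E[r] = 0.157273, running G = 2.087999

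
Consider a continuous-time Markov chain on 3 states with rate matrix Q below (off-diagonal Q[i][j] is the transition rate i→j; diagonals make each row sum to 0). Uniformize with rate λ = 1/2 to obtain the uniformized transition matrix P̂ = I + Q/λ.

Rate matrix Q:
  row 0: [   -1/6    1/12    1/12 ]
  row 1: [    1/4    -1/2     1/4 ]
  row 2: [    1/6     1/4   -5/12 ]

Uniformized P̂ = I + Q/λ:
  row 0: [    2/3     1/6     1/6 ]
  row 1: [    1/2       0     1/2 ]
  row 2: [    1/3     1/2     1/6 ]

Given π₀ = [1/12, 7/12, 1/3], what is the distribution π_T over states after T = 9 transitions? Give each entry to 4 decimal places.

π = [0.5526, 0.2104, 0.2369]

t=0: π = [0.0833, 0.5833, 0.3333]
t=1: π = [0.4583, 0.1806, 0.3611]
t=2: π = [0.5162, 0.2569, 0.2269]
t=3: π = [0.5482, 0.1995, 0.2523]
t=4: π = [0.5493, 0.2175, 0.2332]
t=5: π = [0.5527, 0.2081, 0.2392]
t=6: π = [0.5523, 0.2117, 0.2360]
t=7: π = [0.5527, 0.2101, 0.2372]
t=8: π = [0.5526, 0.2107, 0.2367]
t=9: π = [0.5526, 0.2104, 0.2369]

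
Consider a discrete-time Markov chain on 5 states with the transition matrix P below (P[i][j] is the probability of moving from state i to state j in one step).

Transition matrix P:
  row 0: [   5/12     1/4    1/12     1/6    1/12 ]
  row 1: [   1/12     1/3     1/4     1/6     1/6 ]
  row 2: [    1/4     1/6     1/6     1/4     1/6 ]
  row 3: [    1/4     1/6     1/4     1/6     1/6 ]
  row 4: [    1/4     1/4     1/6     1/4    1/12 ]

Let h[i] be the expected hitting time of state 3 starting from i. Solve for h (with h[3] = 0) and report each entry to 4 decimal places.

h = [5.2956, 5.1583, 4.7827, 0.0000, 4.8116]

First-step conditioning: h[3] = 0; for i ≠ 3, h[i] = 1 + Σ_k P[i][k]·h[k].
  h[0] = 1 + 5/12·h[0] + 1/4·h[1] + 1/12·h[2] + 1/12·h[4]
  h[1] = 1 + 1/12·h[0] + 1/3·h[1] + 1/4·h[2] + 1/6·h[4]
  h[2] = 1 + 1/4·h[0] + 1/6·h[1] + 1/6·h[2] + 1/6·h[4]
  h[4] = 1 + 1/4·h[0] + 1/4·h[1] + 1/6·h[2] + 1/12·h[4]
Solving the 4×4 linear system over states ≠ 3 gives exactly h = [8796/1661, 8568/1661, 7944/1661, 0, 7992/1661] (h[3] = 0 is the target).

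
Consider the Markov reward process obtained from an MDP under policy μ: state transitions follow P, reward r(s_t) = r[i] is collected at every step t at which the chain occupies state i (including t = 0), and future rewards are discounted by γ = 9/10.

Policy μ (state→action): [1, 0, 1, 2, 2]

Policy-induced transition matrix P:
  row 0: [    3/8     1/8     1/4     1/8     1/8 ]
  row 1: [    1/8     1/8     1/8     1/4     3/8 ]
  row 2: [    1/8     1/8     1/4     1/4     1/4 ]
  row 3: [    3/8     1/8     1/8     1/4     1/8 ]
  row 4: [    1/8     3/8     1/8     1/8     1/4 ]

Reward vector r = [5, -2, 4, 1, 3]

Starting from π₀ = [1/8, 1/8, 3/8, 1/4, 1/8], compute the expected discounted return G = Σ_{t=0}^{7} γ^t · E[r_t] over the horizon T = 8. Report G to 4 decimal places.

G = 13.6019

t=0: π = [0.1250, 0.1250, 0.3750, 0.2500, 0.1250], E[r] = 2.5000, γ^t·E[r] = 2.500000, running G = 2.500000
t=1: π = [0.2188, 0.1563, 0.1875, 0.2188, 0.2188], E[r] = 2.4063, γ^t·E[r] = 2.165625, running G = 4.665625
t=2: π = [0.2344, 0.1797, 0.1758, 0.1953, 0.2148], E[r] = 2.3555, γ^t·E[r] = 1.907930, running G = 6.573555
t=3: π = [0.2324, 0.1787, 0.1763, 0.1938, 0.2188], E[r] = 2.3599, γ^t·E[r] = 1.720340, running G = 8.293895
t=4: π = [0.2316, 0.1797, 0.1761, 0.1936, 0.2191], E[r] = 2.3536, γ^t·E[r] = 1.544182, running G = 9.838077
t=5: π = [0.2313, 0.1798, 0.1760, 0.1937, 0.2193], E[r] = 2.3524, γ^t·E[r] = 1.389056, running G = 11.227133
t=6: π = [0.2312, 0.1798, 0.1759, 0.1937, 0.2193], E[r] = 2.3519, γ^t·E[r] = 1.249895, running G = 12.477027
t=7: π = [0.2312, 0.1798, 0.1759, 0.1937, 0.2194], E[r] = 2.3518, γ^t·E[r] = 1.124864, running G = 13.601892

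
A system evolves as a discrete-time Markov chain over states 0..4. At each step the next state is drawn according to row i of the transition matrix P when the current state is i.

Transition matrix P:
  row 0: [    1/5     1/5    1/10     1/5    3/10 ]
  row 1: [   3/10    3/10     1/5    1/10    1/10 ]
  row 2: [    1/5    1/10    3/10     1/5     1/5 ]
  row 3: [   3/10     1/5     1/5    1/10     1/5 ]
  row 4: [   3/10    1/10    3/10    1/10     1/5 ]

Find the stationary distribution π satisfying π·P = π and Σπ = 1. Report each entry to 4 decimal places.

Balance equations π_j = Σ_i π_i·P[i][j]:
  π_0 = 1/5·π_0 + 3/10·π_1 + 1/5·π_2 + 3/10·π_3 + 3/10·π_4
  π_1 = 1/5·π_0 + 3/10·π_1 + 1/10·π_2 + 1/5·π_3 + 1/10·π_4
  π_2 = 1/10·π_0 + 1/5·π_1 + 3/10·π_2 + 1/5·π_3 + 3/10·π_4
  π_3 = 1/5·π_0 + 1/10·π_1 + 1/5·π_2 + 1/10·π_3 + 1/10·π_4
  normalize: π_0 + π_1 + π_2 + π_3 + π_4 = 1
Solving the linear system gives exactly π = [1103/4360, 7/40, 947/4360, 641/4360, 453/2180].

π = [0.2530, 0.1750, 0.2172, 0.1470, 0.2078]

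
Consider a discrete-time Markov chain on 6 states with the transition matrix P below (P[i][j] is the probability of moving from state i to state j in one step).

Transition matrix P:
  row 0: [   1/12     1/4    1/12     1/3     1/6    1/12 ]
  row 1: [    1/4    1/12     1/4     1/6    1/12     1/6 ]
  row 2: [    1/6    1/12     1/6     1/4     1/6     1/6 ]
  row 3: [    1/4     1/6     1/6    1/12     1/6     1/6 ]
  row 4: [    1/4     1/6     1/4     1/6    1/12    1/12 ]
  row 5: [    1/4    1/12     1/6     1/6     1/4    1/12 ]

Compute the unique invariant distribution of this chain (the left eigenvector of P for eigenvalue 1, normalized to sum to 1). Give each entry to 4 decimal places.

Balance equations π_j = Σ_i π_i·P[i][j]:
  π_0 = 1/12·π_0 + 1/4·π_1 + 1/6·π_2 + 1/4·π_3 + 1/4·π_4 + 1/4·π_5
  π_1 = 1/4·π_0 + 1/12·π_1 + 1/12·π_2 + 1/6·π_3 + 1/6·π_4 + 1/12·π_5
  π_2 = 1/12·π_0 + 1/4·π_1 + 1/6·π_2 + 1/6·π_3 + 1/4·π_4 + 1/6·π_5
  π_3 = 1/3·π_0 + 1/6·π_1 + 1/4·π_2 + 1/12·π_3 + 1/6·π_4 + 1/6·π_5
  π_4 = 1/6·π_0 + 1/12·π_1 + 1/6·π_2 + 1/6·π_3 + 1/12·π_4 + 1/4·π_5
  normalize: π_0 + π_1 + π_2 + π_3 + π_4 + π_5 = 1
Solving the linear system gives exactly π = [74989/371591, 54323/371591, 64927/371591, 73699/371591, 56608/371591, 47045/371591].

π = [0.2018, 0.1462, 0.1747, 0.1983, 0.1523, 0.1266]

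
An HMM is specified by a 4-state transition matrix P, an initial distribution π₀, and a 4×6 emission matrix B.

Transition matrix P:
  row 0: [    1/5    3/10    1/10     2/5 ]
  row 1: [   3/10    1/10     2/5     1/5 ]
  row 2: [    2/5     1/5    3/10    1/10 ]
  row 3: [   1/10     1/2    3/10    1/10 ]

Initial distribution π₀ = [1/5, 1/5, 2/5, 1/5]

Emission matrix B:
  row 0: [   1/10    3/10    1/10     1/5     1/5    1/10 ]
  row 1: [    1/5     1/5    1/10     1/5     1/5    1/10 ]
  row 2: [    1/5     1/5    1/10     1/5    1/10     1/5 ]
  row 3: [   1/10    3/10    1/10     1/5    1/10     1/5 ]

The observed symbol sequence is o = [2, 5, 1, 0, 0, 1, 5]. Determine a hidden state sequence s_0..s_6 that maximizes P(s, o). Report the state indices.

t=0: δ = [2.000e-02, 2.000e-02, 4.000e-02, 2.000e-02]  (obs o_0=2)
t=1: δ = [1.600e-03, 1.000e-03, 2.400e-03, 1.600e-03]  ψ = [2, 3, 2, 0]  (obs o_1=5)
t=2: δ = [2.880e-04, 1.600e-04, 1.440e-04, 1.920e-04]  ψ = [2, 3, 2, 0]  (obs o_2=1)
t=3: δ = [5.760e-06, 1.920e-05, 1.280e-05, 1.152e-05]  ψ = [0, 3, 1, 0]  (obs o_3=0)
t=4: δ = [5.760e-07, 1.152e-06, 1.536e-06, 3.840e-07]  ψ = [1, 3, 1, 1]  (obs o_4=0)
t=5: δ = [1.843e-07, 6.144e-08, 9.216e-08, 6.912e-08]  ψ = [2, 2, 1, 0]  (obs o_5=1)
t=6: δ = [3.686e-09, 5.530e-09, 5.530e-09, 1.475e-08]  ψ = [0, 0, 2, 0]  (obs o_6=5)
backtrack: best end state = 3; path = [2, 0, 3, 1, 2, 0, 3]

path = [2, 0, 3, 1, 2, 0, 3]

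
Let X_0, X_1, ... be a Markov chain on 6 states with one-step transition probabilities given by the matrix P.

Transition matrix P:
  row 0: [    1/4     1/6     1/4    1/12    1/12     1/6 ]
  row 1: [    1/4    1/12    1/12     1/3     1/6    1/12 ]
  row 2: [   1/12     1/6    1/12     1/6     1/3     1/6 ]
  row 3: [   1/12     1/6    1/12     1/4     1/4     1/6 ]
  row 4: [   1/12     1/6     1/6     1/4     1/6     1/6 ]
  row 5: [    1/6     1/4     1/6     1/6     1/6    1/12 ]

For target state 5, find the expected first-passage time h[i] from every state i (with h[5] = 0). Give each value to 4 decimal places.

First-step conditioning: h[5] = 0; for i ≠ 5, h[i] = 1 + Σ_k P[i][k]·h[k].
  h[0] = 1 + 1/4·h[0] + 1/6·h[1] + 1/4·h[2] + 1/12·h[3] + 1/12·h[4]
  h[1] = 1 + 1/4·h[0] + 1/12·h[1] + 1/12·h[2] + 1/3·h[3] + 1/6·h[4]
  h[2] = 1 + 1/12·h[0] + 1/6·h[1] + 1/12·h[2] + 1/6·h[3] + 1/3·h[4]
  h[3] = 1 + 1/12·h[0] + 1/6·h[1] + 1/12·h[2] + 1/4·h[3] + 1/4·h[4]
  h[4] = 1 + 1/12·h[0] + 1/6·h[1] + 1/6·h[2] + 1/4·h[3] + 1/6·h[4]
Solving the 5×5 linear system over states ≠ 5 gives exactly h = [13/2, 7, 13/2, 13/2, 13/2, 0] (h[5] = 0 is the target).

h = [6.5000, 7.0000, 6.5000, 6.5000, 6.5000, 0.0000]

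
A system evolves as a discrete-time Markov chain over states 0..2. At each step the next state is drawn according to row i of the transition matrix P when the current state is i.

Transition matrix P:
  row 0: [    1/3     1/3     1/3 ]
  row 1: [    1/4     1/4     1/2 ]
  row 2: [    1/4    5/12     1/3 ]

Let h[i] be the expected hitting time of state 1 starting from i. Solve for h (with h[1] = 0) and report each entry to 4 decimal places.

First-step conditioning: h[1] = 0; for i ≠ 1, h[i] = 1 + Σ_k P[i][k]·h[k].
  h[0] = 1 + 1/3·h[0] + 1/3·h[2]
  h[2] = 1 + 1/4·h[0] + 1/3·h[2]
Solving the 2×2 linear system over states ≠ 1 gives exactly h = [36/13, 0, 33/13] (h[1] = 0 is the target).

h = [2.7692, 0.0000, 2.5385]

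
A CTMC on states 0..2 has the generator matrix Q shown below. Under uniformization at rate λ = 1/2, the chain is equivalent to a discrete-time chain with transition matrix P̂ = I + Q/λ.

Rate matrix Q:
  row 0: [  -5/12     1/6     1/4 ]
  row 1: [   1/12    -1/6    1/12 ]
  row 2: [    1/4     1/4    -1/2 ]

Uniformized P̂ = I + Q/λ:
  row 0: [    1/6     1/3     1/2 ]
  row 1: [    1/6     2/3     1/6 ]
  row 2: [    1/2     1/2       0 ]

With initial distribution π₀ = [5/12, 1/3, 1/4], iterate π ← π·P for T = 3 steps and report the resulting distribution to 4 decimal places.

π = [0.2353, 0.5475, 0.2172]

t=0: π = [0.4167, 0.3333, 0.2500]
t=1: π = [0.2500, 0.4861, 0.2639]
t=2: π = [0.2546, 0.5394, 0.2060]
t=3: π = [0.2353, 0.5475, 0.2172]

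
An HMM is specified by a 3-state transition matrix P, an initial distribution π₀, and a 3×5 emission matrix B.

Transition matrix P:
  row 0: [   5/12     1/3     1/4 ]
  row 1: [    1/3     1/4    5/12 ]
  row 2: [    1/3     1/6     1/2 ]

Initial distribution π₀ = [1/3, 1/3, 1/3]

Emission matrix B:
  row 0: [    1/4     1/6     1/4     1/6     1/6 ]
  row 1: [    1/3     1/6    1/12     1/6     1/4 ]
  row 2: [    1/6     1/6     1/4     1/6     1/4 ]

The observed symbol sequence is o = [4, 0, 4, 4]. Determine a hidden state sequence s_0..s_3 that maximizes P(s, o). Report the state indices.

path = [2, 2, 2, 2]

t=0: δ = [5.556e-02, 8.333e-02, 8.333e-02]  (obs o_0=4)
t=1: δ = [6.944e-03, 6.944e-03, 6.944e-03]  ψ = [1, 1, 2]  (obs o_1=0)
t=2: δ = [4.823e-04, 5.787e-04, 8.681e-04]  ψ = [0, 0, 2]  (obs o_2=4)
t=3: δ = [4.823e-05, 4.019e-05, 1.085e-04]  ψ = [2, 0, 2]  (obs o_3=4)
backtrack: best end state = 2; path = [2, 2, 2, 2]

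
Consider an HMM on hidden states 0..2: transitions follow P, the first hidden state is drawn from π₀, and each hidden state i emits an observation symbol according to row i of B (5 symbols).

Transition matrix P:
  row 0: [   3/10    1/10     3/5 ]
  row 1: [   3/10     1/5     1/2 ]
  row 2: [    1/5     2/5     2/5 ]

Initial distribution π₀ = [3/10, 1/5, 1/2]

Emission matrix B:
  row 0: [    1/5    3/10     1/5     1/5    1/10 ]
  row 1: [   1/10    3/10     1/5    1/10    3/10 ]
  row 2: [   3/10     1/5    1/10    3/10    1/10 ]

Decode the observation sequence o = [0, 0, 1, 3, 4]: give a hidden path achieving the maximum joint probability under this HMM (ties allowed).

path = [2, 2, 1, 2, 1]

t=0: δ = [6.000e-02, 2.000e-02, 1.500e-01]  (obs o_0=0)
t=1: δ = [6.000e-03, 6.000e-03, 1.800e-02]  ψ = [2, 2, 2]  (obs o_1=0)
t=2: δ = [1.080e-03, 2.160e-03, 1.440e-03]  ψ = [2, 2, 2]  (obs o_2=1)
t=3: δ = [1.296e-04, 5.760e-05, 3.240e-04]  ψ = [1, 2, 1]  (obs o_3=3)
t=4: δ = [6.480e-06, 3.888e-05, 1.296e-05]  ψ = [2, 2, 2]  (obs o_4=4)
backtrack: best end state = 1; path = [2, 2, 1, 2, 1]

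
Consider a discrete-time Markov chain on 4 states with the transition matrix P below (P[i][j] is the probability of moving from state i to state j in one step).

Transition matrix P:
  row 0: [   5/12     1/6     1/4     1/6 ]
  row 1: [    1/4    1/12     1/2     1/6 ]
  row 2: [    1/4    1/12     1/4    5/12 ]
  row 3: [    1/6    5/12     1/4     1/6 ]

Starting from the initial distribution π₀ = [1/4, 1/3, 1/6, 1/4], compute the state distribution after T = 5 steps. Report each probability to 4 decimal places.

π = [0.2760, 0.1864, 0.2966, 0.2410]

t=0: π = [0.2500, 0.3333, 0.1667, 0.2500]
t=1: π = [0.2708, 0.1875, 0.3333, 0.2083]
t=2: π = [0.2778, 0.1753, 0.2969, 0.2500]
t=3: π = [0.2755, 0.1898, 0.2938, 0.2409]
t=4: π = [0.2758, 0.1866, 0.2975, 0.2401]
t=5: π = [0.2760, 0.1864, 0.2966, 0.2410]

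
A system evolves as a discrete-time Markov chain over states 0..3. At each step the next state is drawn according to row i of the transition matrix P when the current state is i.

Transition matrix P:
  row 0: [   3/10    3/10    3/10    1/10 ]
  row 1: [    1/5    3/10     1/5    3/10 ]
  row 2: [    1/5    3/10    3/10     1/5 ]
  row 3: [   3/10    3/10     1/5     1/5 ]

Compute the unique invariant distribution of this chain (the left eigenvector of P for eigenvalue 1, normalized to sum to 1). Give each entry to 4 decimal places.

Balance equations π_j = Σ_i π_i·P[i][j]:
  π_0 = 3/10·π_0 + 1/5·π_1 + 1/5·π_2 + 3/10·π_3
  π_1 = 3/10·π_0 + 3/10·π_1 + 3/10·π_2 + 3/10·π_3
  π_2 = 3/10·π_0 + 1/5·π_1 + 3/10·π_2 + 1/5·π_3
  normalize: π_0 + π_1 + π_2 + π_3 = 1
Solving the linear system gives exactly π = [223/910, 3/10, 227/910, 187/910].

π = [0.2451, 0.3000, 0.2495, 0.2055]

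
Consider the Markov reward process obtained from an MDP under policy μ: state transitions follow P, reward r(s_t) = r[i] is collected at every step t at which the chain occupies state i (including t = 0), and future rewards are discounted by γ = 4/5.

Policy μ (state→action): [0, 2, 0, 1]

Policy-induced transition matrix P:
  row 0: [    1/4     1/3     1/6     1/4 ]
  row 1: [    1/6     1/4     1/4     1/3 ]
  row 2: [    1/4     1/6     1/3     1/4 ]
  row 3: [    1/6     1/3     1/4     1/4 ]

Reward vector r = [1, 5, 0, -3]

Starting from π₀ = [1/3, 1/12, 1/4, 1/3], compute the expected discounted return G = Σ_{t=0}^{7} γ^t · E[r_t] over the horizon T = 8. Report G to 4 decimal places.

G = 2.1693

t=0: π = [0.3333, 0.0833, 0.2500, 0.3333], E[r] = -0.2500, γ^t·E[r] = -0.250000, running G = -0.250000
t=1: π = [0.2153, 0.2847, 0.2431, 0.2569], E[r] = 0.8681, γ^t·E[r] = 0.694444, running G = 0.444444
t=2: π = [0.2049, 0.2691, 0.2523, 0.2737], E[r] = 0.7292, γ^t·E[r] = 0.466667, running G = 0.911111
t=3: π = [0.2048, 0.2689, 0.2540, 0.2724], E[r] = 0.7318, γ^t·E[r] = 0.374667, running G = 1.285778
t=4: π = [0.2049, 0.2686, 0.2541, 0.2724], E[r] = 0.7307, γ^t·E[r] = 0.299292, running G = 1.585070
t=5: π = [0.2049, 0.2686, 0.2541, 0.2724], E[r] = 0.7308, γ^t·E[r] = 0.239457, running G = 1.824527
t=6: π = [0.2049, 0.2686, 0.2541, 0.2724], E[r] = 0.7308, γ^t·E[r] = 0.191566, running G = 2.016093
t=7: π = [0.2049, 0.2686, 0.2541, 0.2724], E[r] = 0.7308, γ^t·E[r] = 0.153253, running G = 2.169347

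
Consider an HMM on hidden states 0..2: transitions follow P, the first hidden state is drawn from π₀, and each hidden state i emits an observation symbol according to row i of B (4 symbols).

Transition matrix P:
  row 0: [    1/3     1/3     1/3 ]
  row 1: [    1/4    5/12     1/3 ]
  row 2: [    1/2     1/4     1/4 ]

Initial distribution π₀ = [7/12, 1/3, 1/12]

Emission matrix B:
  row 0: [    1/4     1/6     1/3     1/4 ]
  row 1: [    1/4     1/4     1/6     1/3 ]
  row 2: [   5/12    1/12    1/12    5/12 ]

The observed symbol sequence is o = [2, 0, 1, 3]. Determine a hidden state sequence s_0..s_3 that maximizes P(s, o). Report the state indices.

t=0: δ = [1.944e-01, 5.556e-02, 6.944e-03]  (obs o_0=2)
t=1: δ = [1.620e-02, 1.620e-02, 2.701e-02]  ψ = [0, 0, 0]  (obs o_1=0)
t=2: δ = [2.251e-03, 1.688e-03, 5.626e-04]  ψ = [2, 1, 2]  (obs o_2=1)
t=3: δ = [1.875e-04, 2.501e-04, 3.126e-04]  ψ = [0, 0, 0]  (obs o_3=3)
backtrack: best end state = 2; path = [0, 2, 0, 2]

path = [0, 2, 0, 2]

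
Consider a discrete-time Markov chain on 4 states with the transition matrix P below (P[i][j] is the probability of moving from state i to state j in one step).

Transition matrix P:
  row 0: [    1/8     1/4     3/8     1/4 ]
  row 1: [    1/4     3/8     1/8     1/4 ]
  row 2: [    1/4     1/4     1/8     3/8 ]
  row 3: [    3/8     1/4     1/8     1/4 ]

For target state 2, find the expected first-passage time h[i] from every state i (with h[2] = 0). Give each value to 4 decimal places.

First-step conditioning: h[2] = 0; for i ≠ 2, h[i] = 1 + Σ_k P[i][k]·h[k].
  h[0] = 1 + 1/8·h[0] + 1/4·h[1] + 1/4·h[3]
  h[1] = 1 + 1/4·h[0] + 3/8·h[1] + 1/4·h[3]
  h[3] = 1 + 3/8·h[0] + 1/4·h[1] + 1/4·h[3]
Solving the 3×3 linear system over states ≠ 2 gives exactly h = [112/27, 16/3, 0, 140/27] (h[2] = 0 is the target).

h = [4.1481, 5.3333, 0.0000, 5.1852]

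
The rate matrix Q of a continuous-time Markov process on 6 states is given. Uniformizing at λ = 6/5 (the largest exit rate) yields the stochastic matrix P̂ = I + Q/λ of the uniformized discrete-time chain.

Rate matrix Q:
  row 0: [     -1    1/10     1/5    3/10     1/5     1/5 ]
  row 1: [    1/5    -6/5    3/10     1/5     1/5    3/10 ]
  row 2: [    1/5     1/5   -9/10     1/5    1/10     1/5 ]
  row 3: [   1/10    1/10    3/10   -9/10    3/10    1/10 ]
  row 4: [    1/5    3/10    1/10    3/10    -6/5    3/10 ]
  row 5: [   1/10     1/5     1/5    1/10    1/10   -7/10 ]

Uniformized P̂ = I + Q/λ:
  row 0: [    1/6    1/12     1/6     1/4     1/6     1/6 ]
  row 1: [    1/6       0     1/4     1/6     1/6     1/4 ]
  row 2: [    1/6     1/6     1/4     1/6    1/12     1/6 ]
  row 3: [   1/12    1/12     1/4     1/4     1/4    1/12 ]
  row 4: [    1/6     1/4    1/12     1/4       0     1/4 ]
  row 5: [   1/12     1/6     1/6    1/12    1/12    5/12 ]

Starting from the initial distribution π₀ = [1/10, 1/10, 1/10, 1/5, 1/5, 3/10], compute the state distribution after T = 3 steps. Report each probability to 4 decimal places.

π = [0.1319, 0.1300, 0.1984, 0.1836, 0.1245, 0.2315]

t=0: π = [0.1000, 0.1000, 0.1000, 0.2000, 0.2000, 0.3000]
t=1: π = [0.1250, 0.1417, 0.1833, 0.1833, 0.1167, 0.2500]
t=2: π = [0.1306, 0.1271, 0.1993, 0.1813, 0.1264, 0.2354]
t=3: π = [0.1319, 0.1300, 0.1984, 0.1836, 0.1245, 0.2315]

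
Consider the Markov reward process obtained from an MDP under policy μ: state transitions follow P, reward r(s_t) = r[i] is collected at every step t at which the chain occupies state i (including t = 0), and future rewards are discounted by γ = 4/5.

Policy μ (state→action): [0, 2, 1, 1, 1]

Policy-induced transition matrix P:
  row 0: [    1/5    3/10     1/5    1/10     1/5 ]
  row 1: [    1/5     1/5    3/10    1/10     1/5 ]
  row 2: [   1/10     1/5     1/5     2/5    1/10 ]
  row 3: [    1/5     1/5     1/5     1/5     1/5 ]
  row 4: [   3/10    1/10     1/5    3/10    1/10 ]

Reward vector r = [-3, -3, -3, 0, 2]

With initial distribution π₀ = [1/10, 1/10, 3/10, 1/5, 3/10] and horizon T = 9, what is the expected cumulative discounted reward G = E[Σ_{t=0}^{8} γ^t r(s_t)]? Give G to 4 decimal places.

t=0: π = [0.1000, 0.1000, 0.3000, 0.2000, 0.3000], E[r] = -0.9000, γ^t·E[r] = -0.900000, running G = -0.900000
t=1: π = [0.2000, 0.1800, 0.2100, 0.2700, 0.1400], E[r] = -1.4900, γ^t·E[r] = -1.192000, running G = -2.092000
t=2: π = [0.1930, 0.2060, 0.2180, 0.2180, 0.1650], E[r] = -1.5210, γ^t·E[r] = -0.973440, running G = -3.065440
t=3: π = [0.1947, 0.2028, 0.2206, 0.2202, 0.1617], E[r] = -1.5309, γ^t·E[r] = -0.783821, running G = -3.849261
t=4: π = [0.1941, 0.2033, 0.2203, 0.2205, 0.1618], E[r] = -1.5295, γ^t·E[r] = -0.626495, running G = -4.475756
t=5: π = [0.1941, 0.2032, 0.2203, 0.2205, 0.1618], E[r] = -1.5295, γ^t·E[r] = -0.501203, running G = -4.976959
t=6: π = [0.1941, 0.2032, 0.2203, 0.2205, 0.1618], E[r] = -1.5295, γ^t·E[r] = -0.400960, running G = -5.377919
t=7: π = [0.1941, 0.2032, 0.2203, 0.2205, 0.1618], E[r] = -1.5295, γ^t·E[r] = -0.320768, running G = -5.698687
t=8: π = [0.1941, 0.2032, 0.2203, 0.2205, 0.1618], E[r] = -1.5295, γ^t·E[r] = -0.256614, running G = -5.955301

G = -5.9553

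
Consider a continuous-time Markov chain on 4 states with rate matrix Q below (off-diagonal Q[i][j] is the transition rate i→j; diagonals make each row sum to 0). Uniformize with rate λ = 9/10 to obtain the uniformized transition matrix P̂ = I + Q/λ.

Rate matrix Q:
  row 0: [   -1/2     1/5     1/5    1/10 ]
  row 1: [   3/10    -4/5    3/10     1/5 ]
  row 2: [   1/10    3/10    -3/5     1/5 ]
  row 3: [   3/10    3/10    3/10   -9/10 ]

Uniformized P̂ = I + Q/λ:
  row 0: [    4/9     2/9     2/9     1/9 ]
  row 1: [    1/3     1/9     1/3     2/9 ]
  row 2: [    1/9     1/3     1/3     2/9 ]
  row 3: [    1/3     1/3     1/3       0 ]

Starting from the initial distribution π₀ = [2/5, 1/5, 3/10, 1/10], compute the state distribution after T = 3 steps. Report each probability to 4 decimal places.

π = [0.3007, 0.2453, 0.2996, 0.1545]

t=0: π = [0.4000, 0.2000, 0.3000, 0.1000]
t=1: π = [0.3111, 0.2444, 0.2889, 0.1556]
t=2: π = [0.3037, 0.2444, 0.2988, 0.1531]
t=3: π = [0.3007, 0.2453, 0.2996, 0.1545]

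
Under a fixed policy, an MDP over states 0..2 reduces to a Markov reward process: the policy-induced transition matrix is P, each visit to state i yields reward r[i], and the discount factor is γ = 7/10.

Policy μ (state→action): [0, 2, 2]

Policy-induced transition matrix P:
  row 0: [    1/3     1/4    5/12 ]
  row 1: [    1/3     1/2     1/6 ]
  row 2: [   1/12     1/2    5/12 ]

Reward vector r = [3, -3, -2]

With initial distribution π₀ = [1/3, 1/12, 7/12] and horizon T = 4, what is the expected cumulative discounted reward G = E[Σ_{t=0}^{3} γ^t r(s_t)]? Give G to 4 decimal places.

G = -2.4796

t=0: π = [0.3333, 0.0833, 0.5833], E[r] = -0.4167, γ^t·E[r] = -0.416667, running G = -0.416667
t=1: π = [0.1875, 0.4167, 0.3958], E[r] = -1.4792, γ^t·E[r] = -1.035417, running G = -1.452083
t=2: π = [0.2344, 0.4531, 0.3125], E[r] = -1.2813, γ^t·E[r] = -0.627813, running G = -2.079896
t=3: π = [0.2552, 0.4414, 0.3034], E[r] = -1.1654, γ^t·E[r] = -0.399720, running G = -2.479616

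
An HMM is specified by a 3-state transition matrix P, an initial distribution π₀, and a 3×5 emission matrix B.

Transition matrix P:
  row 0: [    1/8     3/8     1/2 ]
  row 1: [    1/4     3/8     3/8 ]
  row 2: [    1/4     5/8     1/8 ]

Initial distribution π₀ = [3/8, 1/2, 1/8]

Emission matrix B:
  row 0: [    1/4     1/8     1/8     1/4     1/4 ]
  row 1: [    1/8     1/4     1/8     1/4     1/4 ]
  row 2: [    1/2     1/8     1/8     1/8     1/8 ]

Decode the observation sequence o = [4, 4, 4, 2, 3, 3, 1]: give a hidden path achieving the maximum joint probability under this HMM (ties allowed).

t=0: δ = [9.375e-02, 1.250e-01, 1.562e-02]  (obs o_0=4)
t=1: δ = [7.812e-03, 1.172e-02, 5.859e-03]  ψ = [1, 1, 0]  (obs o_1=4)
t=2: δ = [7.324e-04, 1.099e-03, 5.493e-04]  ψ = [1, 1, 1]  (obs o_2=4)
t=3: δ = [3.433e-05, 5.150e-05, 5.150e-05]  ψ = [1, 1, 1]  (obs o_3=2)
t=4: δ = [3.219e-06, 8.047e-06, 2.414e-06]  ψ = [1, 2, 1]  (obs o_4=3)
t=5: δ = [5.029e-07, 7.544e-07, 3.772e-07]  ψ = [1, 1, 1]  (obs o_5=3)
t=6: δ = [2.357e-08, 7.072e-08, 3.536e-08]  ψ = [1, 1, 1]  (obs o_6=1)
backtrack: best end state = 1; path = [1, 1, 1, 2, 1, 1, 1]

path = [1, 1, 1, 2, 1, 1, 1]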